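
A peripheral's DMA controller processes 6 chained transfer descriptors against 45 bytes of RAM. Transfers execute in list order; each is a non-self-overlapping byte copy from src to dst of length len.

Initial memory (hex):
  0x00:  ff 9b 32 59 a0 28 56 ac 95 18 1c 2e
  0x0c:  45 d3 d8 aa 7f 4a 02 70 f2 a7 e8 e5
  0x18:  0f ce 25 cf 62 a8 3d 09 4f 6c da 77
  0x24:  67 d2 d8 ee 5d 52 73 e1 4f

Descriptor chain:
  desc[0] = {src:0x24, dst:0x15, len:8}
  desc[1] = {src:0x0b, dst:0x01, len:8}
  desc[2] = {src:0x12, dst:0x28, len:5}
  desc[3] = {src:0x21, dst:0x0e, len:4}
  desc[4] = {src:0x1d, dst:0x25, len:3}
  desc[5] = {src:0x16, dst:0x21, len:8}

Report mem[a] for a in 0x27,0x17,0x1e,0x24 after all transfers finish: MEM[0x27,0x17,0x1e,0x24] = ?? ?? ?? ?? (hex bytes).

D0: mem[0x15..0x1c] <- [67 d2 d8 ee 5d 52 73 e1]
D1: mem[0x01..0x08] <- [2e 45 d3 d8 aa 7f 4a 02]
D2: mem[0x28..0x2c] <- [02 70 f2 67 d2]
D3: mem[0x0e..0x11] <- [6c da 77 67]
D4: mem[0x25..0x27] <- [a8 3d 09]
D5: mem[0x21..0x28] <- [d2 d8 ee 5d 52 73 e1 a8]
query mem[0x27]=0xe1, mem[0x17]=0xd8, mem[0x1e]=0x3d, mem[0x24]=0x5d

MEM[0x27,0x17,0x1e,0x24] = e1 d8 3d 5d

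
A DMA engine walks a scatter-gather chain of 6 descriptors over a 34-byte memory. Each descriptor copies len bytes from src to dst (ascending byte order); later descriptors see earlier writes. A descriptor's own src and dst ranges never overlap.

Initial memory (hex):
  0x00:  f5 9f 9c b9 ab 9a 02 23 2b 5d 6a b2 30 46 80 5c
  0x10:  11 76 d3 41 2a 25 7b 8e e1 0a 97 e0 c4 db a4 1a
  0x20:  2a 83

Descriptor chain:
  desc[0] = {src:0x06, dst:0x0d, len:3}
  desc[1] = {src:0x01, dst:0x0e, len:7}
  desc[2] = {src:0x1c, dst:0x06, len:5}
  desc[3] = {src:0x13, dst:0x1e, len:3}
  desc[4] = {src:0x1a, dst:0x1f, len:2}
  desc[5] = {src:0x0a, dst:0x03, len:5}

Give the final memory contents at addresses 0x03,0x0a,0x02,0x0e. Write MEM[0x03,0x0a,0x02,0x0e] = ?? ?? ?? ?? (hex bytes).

  after D0: wrote 3B at 0x0d = 02232b
  after D1: wrote 7B at 0x0e = 9f9cb9ab9a0223
  after D2: wrote 5B at 0x06 = c4dba41a2a
  after D3: wrote 3B at 0x1e = 022325
  after D4: wrote 2B at 0x1f = 97e0
  after D5: wrote 5B at 0x03 = 2ab230029f
query mem[0x03]=0x2a, mem[0x0a]=0x2a, mem[0x02]=0x9c, mem[0x0e]=0x9f

MEM[0x03,0x0a,0x02,0x0e] = 2a 2a 9c 9f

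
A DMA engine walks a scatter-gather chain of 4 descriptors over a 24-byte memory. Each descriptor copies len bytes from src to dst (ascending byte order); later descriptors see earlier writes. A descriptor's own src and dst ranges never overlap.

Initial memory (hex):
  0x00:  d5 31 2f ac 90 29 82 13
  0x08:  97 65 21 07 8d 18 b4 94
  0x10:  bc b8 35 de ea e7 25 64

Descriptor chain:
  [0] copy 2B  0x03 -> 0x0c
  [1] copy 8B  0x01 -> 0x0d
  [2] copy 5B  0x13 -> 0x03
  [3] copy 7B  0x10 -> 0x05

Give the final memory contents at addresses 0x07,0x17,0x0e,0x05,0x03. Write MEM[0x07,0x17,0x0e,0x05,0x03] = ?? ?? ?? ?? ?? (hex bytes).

D0: mem[0x0c..0x0d] <- [ac 90]
D1: mem[0x0d..0x14] <- [31 2f ac 90 29 82 13 97]
D2: mem[0x03..0x07] <- [13 97 e7 25 64]
D3: mem[0x05..0x0b] <- [90 29 82 13 97 e7 25]
query mem[0x07]=0x82, mem[0x17]=0x64, mem[0x0e]=0x2f, mem[0x05]=0x90, mem[0x03]=0x13

MEM[0x07,0x17,0x0e,0x05,0x03] = 82 64 2f 90 13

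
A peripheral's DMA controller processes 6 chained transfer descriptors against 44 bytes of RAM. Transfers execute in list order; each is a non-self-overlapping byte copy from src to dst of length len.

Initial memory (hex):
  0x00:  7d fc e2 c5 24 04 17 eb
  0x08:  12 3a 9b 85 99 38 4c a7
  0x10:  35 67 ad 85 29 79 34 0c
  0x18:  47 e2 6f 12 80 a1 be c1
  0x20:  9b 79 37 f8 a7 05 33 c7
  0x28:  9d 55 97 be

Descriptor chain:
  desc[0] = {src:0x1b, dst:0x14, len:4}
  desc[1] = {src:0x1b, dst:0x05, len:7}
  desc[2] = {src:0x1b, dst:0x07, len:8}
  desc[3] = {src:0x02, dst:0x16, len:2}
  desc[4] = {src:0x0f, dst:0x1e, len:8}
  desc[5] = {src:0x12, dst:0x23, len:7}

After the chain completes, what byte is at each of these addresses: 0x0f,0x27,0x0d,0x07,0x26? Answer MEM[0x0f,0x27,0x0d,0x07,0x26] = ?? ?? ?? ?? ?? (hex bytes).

D0: mem[0x14..0x17] <- [12 80 a1 be]
D1: mem[0x05..0x0b] <- [12 80 a1 be c1 9b 79]
D2: mem[0x07..0x0e] <- [12 80 a1 be c1 9b 79 37]
D3: mem[0x16..0x17] <- [e2 c5]
D4: mem[0x1e..0x25] <- [a7 35 67 ad 85 12 80 e2]
D5: mem[0x23..0x29] <- [ad 85 12 80 e2 c5 47]
query mem[0x0f]=0xa7, mem[0x27]=0xe2, mem[0x0d]=0x79, mem[0x07]=0x12, mem[0x26]=0x80

MEM[0x0f,0x27,0x0d,0x07,0x26] = a7 e2 79 12 80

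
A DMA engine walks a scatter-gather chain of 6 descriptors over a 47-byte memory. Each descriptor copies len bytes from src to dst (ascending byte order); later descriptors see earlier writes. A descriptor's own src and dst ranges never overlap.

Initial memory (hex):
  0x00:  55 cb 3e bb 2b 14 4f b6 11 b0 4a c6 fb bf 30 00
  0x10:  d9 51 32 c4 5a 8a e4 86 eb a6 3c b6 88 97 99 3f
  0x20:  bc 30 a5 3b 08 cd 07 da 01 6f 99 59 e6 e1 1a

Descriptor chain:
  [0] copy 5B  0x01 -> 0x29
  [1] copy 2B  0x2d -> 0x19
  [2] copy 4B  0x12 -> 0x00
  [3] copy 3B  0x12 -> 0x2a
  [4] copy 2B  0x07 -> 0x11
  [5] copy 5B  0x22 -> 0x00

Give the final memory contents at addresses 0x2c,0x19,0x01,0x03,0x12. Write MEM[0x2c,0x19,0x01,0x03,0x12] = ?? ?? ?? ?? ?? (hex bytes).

MEM[0x2c,0x19,0x01,0x03,0x12] = 5a 14 3b cd 11

  after D0: wrote 5B at 0x29 = cb3ebb2b14
  after D1: wrote 2B at 0x19 = 141a
  after D2: wrote 4B at 0x00 = 32c45a8a
  after D3: wrote 3B at 0x2a = 32c45a
  after D4: wrote 2B at 0x11 = b611
  after D5: wrote 5B at 0x00 = a53b08cd07
query mem[0x2c]=0x5a, mem[0x19]=0x14, mem[0x01]=0x3b, mem[0x03]=0xcd, mem[0x12]=0x11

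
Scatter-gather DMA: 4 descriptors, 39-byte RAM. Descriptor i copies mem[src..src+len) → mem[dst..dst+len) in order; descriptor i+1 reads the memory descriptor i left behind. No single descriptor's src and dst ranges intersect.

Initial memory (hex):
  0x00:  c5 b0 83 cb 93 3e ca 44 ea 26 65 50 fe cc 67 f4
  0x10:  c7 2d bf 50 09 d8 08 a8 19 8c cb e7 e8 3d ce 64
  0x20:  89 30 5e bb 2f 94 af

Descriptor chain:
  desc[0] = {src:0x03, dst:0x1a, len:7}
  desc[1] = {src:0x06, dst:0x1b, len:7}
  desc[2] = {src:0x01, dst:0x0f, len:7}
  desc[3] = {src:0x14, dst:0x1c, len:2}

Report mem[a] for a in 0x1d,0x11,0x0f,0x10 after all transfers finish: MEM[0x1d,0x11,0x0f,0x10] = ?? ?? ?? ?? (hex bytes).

#0 dst[0x1a+7] := {0xcb,0x93,0x3e,0xca,0x44,0xea,0x26}
#1 dst[0x1b+7] := {0xca,0x44,0xea,0x26,0x65,0x50,0xfe}
#2 dst[0x0f+7] := {0xb0,0x83,0xcb,0x93,0x3e,0xca,0x44}
#3 dst[0x1c+2] := {0xca,0x44}
query mem[0x1d]=0x44, mem[0x11]=0xcb, mem[0x0f]=0xb0, mem[0x10]=0x83

MEM[0x1d,0x11,0x0f,0x10] = 44 cb b0 83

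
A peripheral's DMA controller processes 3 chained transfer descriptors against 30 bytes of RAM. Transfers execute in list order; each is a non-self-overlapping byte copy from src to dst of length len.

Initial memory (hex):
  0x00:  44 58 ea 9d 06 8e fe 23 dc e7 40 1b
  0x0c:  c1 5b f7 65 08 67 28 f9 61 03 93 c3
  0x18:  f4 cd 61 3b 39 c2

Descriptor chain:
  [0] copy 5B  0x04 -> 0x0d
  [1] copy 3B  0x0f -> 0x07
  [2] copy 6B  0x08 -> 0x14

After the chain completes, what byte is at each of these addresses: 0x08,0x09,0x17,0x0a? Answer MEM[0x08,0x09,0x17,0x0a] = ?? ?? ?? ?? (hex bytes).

MEM[0x08,0x09,0x17,0x0a] = 23 dc 1b 40

#0 dst[0x0d+5] := {0x06,0x8e,0xfe,0x23,0xdc}
#1 dst[0x07+3] := {0xfe,0x23,0xdc}
#2 dst[0x14+6] := {0x23,0xdc,0x40,0x1b,0xc1,0x06}
query mem[0x08]=0x23, mem[0x09]=0xdc, mem[0x17]=0x1b, mem[0x0a]=0x40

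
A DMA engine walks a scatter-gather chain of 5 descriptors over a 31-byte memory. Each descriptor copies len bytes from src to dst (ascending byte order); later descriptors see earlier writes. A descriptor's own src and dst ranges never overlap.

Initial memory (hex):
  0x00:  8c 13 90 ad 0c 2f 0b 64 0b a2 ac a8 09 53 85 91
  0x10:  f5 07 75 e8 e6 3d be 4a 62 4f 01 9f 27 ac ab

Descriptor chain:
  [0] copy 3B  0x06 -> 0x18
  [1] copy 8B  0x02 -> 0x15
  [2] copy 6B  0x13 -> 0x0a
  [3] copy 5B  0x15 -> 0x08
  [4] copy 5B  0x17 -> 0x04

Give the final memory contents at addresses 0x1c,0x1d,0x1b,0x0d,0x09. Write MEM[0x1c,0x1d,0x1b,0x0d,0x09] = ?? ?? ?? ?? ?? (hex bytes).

  after D0: wrote 3B at 0x18 = 0b640b
  after D1: wrote 8B at 0x15 = 90ad0c2f0b640ba2
  after D2: wrote 6B at 0x0a = e8e690ad0c2f
  after D3: wrote 5B at 0x08 = 90ad0c2f0b
  after D4: wrote 5B at 0x04 = 0c2f0b640b
query mem[0x1c]=0xa2, mem[0x1d]=0xac, mem[0x1b]=0x0b, mem[0x0d]=0xad, mem[0x09]=0xad

MEM[0x1c,0x1d,0x1b,0x0d,0x09] = a2 ac 0b ad ad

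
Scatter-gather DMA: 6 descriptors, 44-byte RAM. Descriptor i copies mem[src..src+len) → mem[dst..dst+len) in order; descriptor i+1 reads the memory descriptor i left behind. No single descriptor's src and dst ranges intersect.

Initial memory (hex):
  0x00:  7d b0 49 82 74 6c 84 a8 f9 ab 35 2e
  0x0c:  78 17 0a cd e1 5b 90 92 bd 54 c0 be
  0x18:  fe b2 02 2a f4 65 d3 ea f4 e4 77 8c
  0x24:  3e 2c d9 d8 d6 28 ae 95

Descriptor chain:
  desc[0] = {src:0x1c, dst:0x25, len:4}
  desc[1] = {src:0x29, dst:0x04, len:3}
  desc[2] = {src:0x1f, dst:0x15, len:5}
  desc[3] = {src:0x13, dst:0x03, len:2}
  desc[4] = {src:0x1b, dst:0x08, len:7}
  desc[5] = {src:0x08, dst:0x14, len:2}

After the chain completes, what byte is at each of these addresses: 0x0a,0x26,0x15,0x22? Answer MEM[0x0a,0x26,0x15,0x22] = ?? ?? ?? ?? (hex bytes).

D0: mem[0x25..0x28] <- [f4 65 d3 ea]
D1: mem[0x04..0x06] <- [28 ae 95]
D2: mem[0x15..0x19] <- [ea f4 e4 77 8c]
D3: mem[0x03..0x04] <- [92 bd]
D4: mem[0x08..0x0e] <- [2a f4 65 d3 ea f4 e4]
D5: mem[0x14..0x15] <- [2a f4]
query mem[0x0a]=0x65, mem[0x26]=0x65, mem[0x15]=0xf4, mem[0x22]=0x77

MEM[0x0a,0x26,0x15,0x22] = 65 65 f4 77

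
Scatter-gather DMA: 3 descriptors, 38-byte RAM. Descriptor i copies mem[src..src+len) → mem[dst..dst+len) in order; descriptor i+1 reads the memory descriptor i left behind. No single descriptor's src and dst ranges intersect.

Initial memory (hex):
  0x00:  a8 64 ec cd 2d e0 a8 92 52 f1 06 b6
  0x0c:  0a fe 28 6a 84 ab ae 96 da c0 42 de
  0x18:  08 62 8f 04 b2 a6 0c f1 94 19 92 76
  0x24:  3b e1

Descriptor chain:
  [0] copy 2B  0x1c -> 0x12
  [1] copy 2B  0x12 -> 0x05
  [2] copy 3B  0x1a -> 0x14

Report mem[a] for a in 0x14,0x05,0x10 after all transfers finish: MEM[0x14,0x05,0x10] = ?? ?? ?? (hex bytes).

[0] 0x1c->0x12 len=2 : b2 a6
[1] 0x12->0x05 len=2 : b2 a6
[2] 0x1a->0x14 len=3 : 8f 04 b2
query mem[0x14]=0x8f, mem[0x05]=0xb2, mem[0x10]=0x84

MEM[0x14,0x05,0x10] = 8f b2 84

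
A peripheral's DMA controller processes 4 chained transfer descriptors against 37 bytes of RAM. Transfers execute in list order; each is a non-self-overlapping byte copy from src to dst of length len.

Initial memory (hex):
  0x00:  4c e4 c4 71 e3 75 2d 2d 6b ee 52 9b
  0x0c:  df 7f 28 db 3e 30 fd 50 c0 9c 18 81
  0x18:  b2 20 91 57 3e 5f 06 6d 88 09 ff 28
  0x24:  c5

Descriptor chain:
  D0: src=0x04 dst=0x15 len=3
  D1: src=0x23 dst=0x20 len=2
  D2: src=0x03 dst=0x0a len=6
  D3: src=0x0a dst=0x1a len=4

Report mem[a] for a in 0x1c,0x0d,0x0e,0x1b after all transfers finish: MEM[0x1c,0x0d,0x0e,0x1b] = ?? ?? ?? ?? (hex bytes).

D0: mem[0x15..0x17] <- [e3 75 2d]
D1: mem[0x20..0x21] <- [28 c5]
D2: mem[0x0a..0x0f] <- [71 e3 75 2d 2d 6b]
D3: mem[0x1a..0x1d] <- [71 e3 75 2d]
query mem[0x1c]=0x75, mem[0x0d]=0x2d, mem[0x0e]=0x2d, mem[0x1b]=0xe3

MEM[0x1c,0x0d,0x0e,0x1b] = 75 2d 2d e3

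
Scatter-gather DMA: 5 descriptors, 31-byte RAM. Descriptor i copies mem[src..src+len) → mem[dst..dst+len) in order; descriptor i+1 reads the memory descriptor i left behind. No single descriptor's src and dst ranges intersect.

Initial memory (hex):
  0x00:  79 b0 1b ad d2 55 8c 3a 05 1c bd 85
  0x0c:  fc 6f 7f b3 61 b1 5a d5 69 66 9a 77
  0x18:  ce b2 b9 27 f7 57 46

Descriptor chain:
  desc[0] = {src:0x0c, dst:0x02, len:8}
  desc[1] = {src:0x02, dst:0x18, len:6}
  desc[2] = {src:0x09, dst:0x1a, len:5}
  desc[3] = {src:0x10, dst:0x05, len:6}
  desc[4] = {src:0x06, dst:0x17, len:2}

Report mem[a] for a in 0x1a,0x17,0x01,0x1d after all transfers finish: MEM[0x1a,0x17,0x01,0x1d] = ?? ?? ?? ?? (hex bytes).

MEM[0x1a,0x17,0x01,0x1d] = d5 b1 b0 fc

#0 dst[0x02+8] := {0xfc,0x6f,0x7f,0xb3,0x61,0xb1,0x5a,0xd5}
#1 dst[0x18+6] := {0xfc,0x6f,0x7f,0xb3,0x61,0xb1}
#2 dst[0x1a+5] := {0xd5,0xbd,0x85,0xfc,0x6f}
#3 dst[0x05+6] := {0x61,0xb1,0x5a,0xd5,0x69,0x66}
#4 dst[0x17+2] := {0xb1,0x5a}
query mem[0x1a]=0xd5, mem[0x17]=0xb1, mem[0x01]=0xb0, mem[0x1d]=0xfc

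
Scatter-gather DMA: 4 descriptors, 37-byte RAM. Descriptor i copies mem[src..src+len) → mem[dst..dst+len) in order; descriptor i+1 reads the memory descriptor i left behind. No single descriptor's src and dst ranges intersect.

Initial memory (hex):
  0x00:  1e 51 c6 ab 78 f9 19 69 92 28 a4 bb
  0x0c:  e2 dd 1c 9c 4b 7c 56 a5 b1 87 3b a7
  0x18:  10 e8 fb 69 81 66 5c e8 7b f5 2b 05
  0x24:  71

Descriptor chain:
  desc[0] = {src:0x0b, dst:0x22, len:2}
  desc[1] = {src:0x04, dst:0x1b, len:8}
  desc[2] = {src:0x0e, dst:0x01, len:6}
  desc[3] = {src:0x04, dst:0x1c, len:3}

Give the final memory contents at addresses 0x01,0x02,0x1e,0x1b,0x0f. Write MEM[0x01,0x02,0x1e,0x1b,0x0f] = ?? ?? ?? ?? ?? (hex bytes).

MEM[0x01,0x02,0x1e,0x1b,0x0f] = 1c 9c a5 78 9c

D0: mem[0x22..0x23] <- [bb e2]
D1: mem[0x1b..0x22] <- [78 f9 19 69 92 28 a4 bb]
D2: mem[0x01..0x06] <- [1c 9c 4b 7c 56 a5]
D3: mem[0x1c..0x1e] <- [7c 56 a5]
query mem[0x01]=0x1c, mem[0x02]=0x9c, mem[0x1e]=0xa5, mem[0x1b]=0x78, mem[0x0f]=0x9c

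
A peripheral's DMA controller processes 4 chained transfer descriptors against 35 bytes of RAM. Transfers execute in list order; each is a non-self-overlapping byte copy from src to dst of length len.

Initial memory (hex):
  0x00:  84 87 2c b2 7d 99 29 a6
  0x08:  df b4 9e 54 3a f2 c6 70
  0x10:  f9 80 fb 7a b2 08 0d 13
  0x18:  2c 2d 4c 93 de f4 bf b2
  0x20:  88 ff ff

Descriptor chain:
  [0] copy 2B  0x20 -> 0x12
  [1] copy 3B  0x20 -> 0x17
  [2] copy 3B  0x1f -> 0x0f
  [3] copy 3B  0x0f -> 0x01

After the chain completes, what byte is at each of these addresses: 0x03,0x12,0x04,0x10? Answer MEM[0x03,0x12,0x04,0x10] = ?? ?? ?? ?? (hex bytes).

MEM[0x03,0x12,0x04,0x10] = ff 88 7d 88

D0: mem[0x12..0x13] <- [88 ff]
D1: mem[0x17..0x19] <- [88 ff ff]
D2: mem[0x0f..0x11] <- [b2 88 ff]
D3: mem[0x01..0x03] <- [b2 88 ff]
query mem[0x03]=0xff, mem[0x12]=0x88, mem[0x04]=0x7d, mem[0x10]=0x88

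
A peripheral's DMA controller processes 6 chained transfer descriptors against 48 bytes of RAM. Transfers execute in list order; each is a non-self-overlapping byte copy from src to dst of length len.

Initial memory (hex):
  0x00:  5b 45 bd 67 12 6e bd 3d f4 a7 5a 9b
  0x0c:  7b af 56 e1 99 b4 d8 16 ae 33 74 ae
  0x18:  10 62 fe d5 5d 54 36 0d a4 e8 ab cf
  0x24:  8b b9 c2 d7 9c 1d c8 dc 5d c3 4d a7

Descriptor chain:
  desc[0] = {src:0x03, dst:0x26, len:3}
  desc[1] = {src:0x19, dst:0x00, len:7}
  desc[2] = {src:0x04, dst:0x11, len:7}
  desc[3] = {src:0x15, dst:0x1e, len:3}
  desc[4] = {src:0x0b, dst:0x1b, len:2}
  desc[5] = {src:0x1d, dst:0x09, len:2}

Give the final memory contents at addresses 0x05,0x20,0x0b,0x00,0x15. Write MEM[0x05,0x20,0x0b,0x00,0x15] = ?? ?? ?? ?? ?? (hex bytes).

D0: mem[0x26..0x28] <- [67 12 6e]
D1: mem[0x00..0x06] <- [62 fe d5 5d 54 36 0d]
D2: mem[0x11..0x17] <- [54 36 0d 3d f4 a7 5a]
D3: mem[0x1e..0x20] <- [f4 a7 5a]
D4: mem[0x1b..0x1c] <- [9b 7b]
D5: mem[0x09..0x0a] <- [54 f4]
query mem[0x05]=0x36, mem[0x20]=0x5a, mem[0x0b]=0x9b, mem[0x00]=0x62, mem[0x15]=0xf4

MEM[0x05,0x20,0x0b,0x00,0x15] = 36 5a 9b 62 f4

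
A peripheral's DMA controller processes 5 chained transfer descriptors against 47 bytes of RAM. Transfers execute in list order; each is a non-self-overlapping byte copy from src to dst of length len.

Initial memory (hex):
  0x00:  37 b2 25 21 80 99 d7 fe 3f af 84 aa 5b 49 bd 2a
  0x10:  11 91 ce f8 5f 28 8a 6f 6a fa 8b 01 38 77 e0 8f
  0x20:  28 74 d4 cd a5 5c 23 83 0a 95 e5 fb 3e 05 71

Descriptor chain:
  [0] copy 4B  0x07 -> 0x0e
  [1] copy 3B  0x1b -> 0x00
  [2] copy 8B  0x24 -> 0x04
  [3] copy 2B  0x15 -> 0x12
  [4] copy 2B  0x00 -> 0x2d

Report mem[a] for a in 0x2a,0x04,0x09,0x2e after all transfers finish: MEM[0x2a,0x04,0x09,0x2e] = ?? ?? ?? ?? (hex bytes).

MEM[0x2a,0x04,0x09,0x2e] = e5 a5 95 38

  after D0: wrote 4B at 0x0e = fe3faf84
  after D1: wrote 3B at 0x00 = 013877
  after D2: wrote 8B at 0x04 = a55c23830a95e5fb
  after D3: wrote 2B at 0x12 = 288a
  after D4: wrote 2B at 0x2d = 0138
query mem[0x2a]=0xe5, mem[0x04]=0xa5, mem[0x09]=0x95, mem[0x2e]=0x38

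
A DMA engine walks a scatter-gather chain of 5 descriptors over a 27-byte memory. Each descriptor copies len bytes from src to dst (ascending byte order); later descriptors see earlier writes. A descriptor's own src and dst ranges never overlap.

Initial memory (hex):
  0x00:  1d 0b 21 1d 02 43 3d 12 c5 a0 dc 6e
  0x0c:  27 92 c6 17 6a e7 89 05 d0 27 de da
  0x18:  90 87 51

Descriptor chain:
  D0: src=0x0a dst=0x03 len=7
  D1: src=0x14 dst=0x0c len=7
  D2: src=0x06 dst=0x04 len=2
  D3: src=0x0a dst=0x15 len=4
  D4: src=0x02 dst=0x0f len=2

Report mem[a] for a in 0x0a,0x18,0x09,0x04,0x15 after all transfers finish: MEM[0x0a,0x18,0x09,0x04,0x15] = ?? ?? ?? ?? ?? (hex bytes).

#0 dst[0x03+7] := {0xdc,0x6e,0x27,0x92,0xc6,0x17,0x6a}
#1 dst[0x0c+7] := {0xd0,0x27,0xde,0xda,0x90,0x87,0x51}
#2 dst[0x04+2] := {0x92,0xc6}
#3 dst[0x15+4] := {0xdc,0x6e,0xd0,0x27}
#4 dst[0x0f+2] := {0x21,0xdc}
query mem[0x0a]=0xdc, mem[0x18]=0x27, mem[0x09]=0x6a, mem[0x04]=0x92, mem[0x15]=0xdc

MEM[0x0a,0x18,0x09,0x04,0x15] = dc 27 6a 92 dc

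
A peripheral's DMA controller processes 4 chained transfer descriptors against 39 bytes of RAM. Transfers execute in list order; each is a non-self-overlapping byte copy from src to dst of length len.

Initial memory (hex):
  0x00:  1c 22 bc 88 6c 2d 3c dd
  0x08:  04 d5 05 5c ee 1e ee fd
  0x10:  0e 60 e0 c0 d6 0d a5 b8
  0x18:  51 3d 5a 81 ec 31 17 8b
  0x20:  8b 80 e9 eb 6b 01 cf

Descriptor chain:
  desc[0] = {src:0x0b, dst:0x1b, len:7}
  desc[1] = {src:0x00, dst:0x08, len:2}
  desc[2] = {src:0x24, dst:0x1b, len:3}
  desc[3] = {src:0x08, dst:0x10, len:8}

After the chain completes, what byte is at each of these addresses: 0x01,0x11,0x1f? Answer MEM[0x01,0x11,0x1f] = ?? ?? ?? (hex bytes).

D0: mem[0x1b..0x21] <- [5c ee 1e ee fd 0e 60]
D1: mem[0x08..0x09] <- [1c 22]
D2: mem[0x1b..0x1d] <- [6b 01 cf]
D3: mem[0x10..0x17] <- [1c 22 05 5c ee 1e ee fd]
query mem[0x01]=0x22, mem[0x11]=0x22, mem[0x1f]=0xfd

MEM[0x01,0x11,0x1f] = 22 22 fd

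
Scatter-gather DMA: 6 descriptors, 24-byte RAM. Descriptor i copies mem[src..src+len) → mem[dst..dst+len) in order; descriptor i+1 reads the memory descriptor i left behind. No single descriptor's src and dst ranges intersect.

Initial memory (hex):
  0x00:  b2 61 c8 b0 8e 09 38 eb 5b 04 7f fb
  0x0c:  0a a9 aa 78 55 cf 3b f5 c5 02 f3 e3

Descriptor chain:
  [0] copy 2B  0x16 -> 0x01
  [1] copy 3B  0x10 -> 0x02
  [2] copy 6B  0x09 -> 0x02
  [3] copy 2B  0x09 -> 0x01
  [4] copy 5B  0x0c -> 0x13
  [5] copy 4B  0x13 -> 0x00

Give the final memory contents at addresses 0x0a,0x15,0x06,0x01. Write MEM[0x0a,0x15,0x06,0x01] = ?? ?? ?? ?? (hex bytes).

#0 dst[0x01+2] := {0xf3,0xe3}
#1 dst[0x02+3] := {0x55,0xcf,0x3b}
#2 dst[0x02+6] := {0x04,0x7f,0xfb,0x0a,0xa9,0xaa}
#3 dst[0x01+2] := {0x04,0x7f}
#4 dst[0x13+5] := {0x0a,0xa9,0xaa,0x78,0x55}
#5 dst[0x00+4] := {0x0a,0xa9,0xaa,0x78}
query mem[0x0a]=0x7f, mem[0x15]=0xaa, mem[0x06]=0xa9, mem[0x01]=0xa9

MEM[0x0a,0x15,0x06,0x01] = 7f aa a9 a9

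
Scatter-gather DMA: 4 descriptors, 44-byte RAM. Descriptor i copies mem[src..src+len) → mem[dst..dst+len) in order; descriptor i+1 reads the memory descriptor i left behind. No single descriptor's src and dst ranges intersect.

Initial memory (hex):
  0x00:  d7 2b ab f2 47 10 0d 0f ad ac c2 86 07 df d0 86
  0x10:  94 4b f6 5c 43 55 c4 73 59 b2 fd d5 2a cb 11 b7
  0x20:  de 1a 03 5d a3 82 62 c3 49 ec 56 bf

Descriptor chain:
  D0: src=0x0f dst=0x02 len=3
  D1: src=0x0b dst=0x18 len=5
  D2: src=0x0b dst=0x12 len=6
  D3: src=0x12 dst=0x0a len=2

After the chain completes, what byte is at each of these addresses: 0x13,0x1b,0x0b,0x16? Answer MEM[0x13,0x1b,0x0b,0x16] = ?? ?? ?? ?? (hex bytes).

[0] 0x0f->0x02 len=3 : 86 94 4b
[1] 0x0b->0x18 len=5 : 86 07 df d0 86
[2] 0x0b->0x12 len=6 : 86 07 df d0 86 94
[3] 0x12->0x0a len=2 : 86 07
query mem[0x13]=0x07, mem[0x1b]=0xd0, mem[0x0b]=0x07, mem[0x16]=0x86

MEM[0x13,0x1b,0x0b,0x16] = 07 d0 07 86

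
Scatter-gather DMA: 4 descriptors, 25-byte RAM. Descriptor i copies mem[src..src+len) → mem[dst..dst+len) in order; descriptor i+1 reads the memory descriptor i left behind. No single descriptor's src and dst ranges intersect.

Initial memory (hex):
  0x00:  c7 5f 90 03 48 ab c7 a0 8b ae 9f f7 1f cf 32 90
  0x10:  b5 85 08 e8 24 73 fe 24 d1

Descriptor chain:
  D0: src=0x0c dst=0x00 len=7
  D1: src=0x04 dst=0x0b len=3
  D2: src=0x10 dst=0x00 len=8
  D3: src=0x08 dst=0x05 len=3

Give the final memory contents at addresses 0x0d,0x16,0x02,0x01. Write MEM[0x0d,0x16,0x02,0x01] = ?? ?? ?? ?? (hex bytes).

[0] 0x0c->0x00 len=7 : 1f cf 32 90 b5 85 08
[1] 0x04->0x0b len=3 : b5 85 08
[2] 0x10->0x00 len=8 : b5 85 08 e8 24 73 fe 24
[3] 0x08->0x05 len=3 : 8b ae 9f
query mem[0x0d]=0x08, mem[0x16]=0xfe, mem[0x02]=0x08, mem[0x01]=0x85

MEM[0x0d,0x16,0x02,0x01] = 08 fe 08 85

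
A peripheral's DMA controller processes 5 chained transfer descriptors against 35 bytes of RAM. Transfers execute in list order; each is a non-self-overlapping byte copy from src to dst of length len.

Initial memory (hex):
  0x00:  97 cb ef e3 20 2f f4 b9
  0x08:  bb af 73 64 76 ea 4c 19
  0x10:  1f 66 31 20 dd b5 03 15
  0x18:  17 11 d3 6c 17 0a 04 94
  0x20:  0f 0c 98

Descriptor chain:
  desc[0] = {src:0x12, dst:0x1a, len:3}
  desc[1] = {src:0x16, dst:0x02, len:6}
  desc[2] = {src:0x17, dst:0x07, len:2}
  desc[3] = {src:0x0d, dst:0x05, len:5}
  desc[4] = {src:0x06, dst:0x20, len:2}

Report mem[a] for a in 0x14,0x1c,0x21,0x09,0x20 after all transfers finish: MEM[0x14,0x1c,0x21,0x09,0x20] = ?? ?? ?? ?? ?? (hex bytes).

MEM[0x14,0x1c,0x21,0x09,0x20] = dd dd 19 66 4c

  after D0: wrote 3B at 0x1a = 3120dd
  after D1: wrote 6B at 0x02 = 031517113120
  after D2: wrote 2B at 0x07 = 1517
  after D3: wrote 5B at 0x05 = ea4c191f66
  after D4: wrote 2B at 0x20 = 4c19
query mem[0x14]=0xdd, mem[0x1c]=0xdd, mem[0x21]=0x19, mem[0x09]=0x66, mem[0x20]=0x4c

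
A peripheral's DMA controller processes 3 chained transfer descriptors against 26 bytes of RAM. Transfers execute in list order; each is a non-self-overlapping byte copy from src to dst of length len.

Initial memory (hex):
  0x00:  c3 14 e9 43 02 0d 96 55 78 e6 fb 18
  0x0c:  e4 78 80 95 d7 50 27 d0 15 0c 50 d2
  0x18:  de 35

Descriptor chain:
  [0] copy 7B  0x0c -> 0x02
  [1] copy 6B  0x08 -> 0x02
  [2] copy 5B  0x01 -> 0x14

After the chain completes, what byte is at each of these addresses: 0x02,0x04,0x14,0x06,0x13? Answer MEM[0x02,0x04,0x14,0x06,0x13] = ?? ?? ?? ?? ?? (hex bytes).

D0: mem[0x02..0x08] <- [e4 78 80 95 d7 50 27]
D1: mem[0x02..0x07] <- [27 e6 fb 18 e4 78]
D2: mem[0x14..0x18] <- [14 27 e6 fb 18]
query mem[0x02]=0x27, mem[0x04]=0xfb, mem[0x14]=0x14, mem[0x06]=0xe4, mem[0x13]=0xd0

MEM[0x02,0x04,0x14,0x06,0x13] = 27 fb 14 e4 d0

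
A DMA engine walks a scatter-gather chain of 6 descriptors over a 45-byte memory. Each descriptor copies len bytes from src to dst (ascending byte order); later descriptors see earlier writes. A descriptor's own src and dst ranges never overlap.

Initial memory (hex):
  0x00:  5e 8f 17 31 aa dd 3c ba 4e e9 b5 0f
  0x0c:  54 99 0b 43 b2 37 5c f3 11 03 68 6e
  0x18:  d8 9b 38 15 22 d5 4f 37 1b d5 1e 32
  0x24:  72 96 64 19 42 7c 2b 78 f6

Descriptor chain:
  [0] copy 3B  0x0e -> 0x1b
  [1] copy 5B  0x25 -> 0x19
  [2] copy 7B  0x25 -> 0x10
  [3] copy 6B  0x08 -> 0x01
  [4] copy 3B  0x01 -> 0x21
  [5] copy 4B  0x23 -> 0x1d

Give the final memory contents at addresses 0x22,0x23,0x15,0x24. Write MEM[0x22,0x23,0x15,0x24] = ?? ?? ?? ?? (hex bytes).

D0: mem[0x1b..0x1d] <- [0b 43 b2]
D1: mem[0x19..0x1d] <- [96 64 19 42 7c]
D2: mem[0x10..0x16] <- [96 64 19 42 7c 2b 78]
D3: mem[0x01..0x06] <- [4e e9 b5 0f 54 99]
D4: mem[0x21..0x23] <- [4e e9 b5]
D5: mem[0x1d..0x20] <- [b5 72 96 64]
query mem[0x22]=0xe9, mem[0x23]=0xb5, mem[0x15]=0x2b, mem[0x24]=0x72

MEM[0x22,0x23,0x15,0x24] = e9 b5 2b 72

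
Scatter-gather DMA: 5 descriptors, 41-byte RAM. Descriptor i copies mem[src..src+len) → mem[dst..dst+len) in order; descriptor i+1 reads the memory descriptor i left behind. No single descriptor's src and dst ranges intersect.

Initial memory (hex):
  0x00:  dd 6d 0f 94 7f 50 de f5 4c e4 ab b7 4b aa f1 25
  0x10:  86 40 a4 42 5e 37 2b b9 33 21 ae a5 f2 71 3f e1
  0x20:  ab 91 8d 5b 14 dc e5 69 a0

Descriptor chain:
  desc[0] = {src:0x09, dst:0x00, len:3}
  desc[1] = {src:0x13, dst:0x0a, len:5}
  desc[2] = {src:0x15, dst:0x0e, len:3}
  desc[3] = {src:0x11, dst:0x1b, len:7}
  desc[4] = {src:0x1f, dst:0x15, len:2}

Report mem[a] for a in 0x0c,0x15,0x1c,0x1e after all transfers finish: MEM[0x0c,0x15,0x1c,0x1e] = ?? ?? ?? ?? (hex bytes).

MEM[0x0c,0x15,0x1c,0x1e] = 37 37 a4 5e

D0: mem[0x00..0x02] <- [e4 ab b7]
D1: mem[0x0a..0x0e] <- [42 5e 37 2b b9]
D2: mem[0x0e..0x10] <- [37 2b b9]
D3: mem[0x1b..0x21] <- [40 a4 42 5e 37 2b b9]
D4: mem[0x15..0x16] <- [37 2b]
query mem[0x0c]=0x37, mem[0x15]=0x37, mem[0x1c]=0xa4, mem[0x1e]=0x5e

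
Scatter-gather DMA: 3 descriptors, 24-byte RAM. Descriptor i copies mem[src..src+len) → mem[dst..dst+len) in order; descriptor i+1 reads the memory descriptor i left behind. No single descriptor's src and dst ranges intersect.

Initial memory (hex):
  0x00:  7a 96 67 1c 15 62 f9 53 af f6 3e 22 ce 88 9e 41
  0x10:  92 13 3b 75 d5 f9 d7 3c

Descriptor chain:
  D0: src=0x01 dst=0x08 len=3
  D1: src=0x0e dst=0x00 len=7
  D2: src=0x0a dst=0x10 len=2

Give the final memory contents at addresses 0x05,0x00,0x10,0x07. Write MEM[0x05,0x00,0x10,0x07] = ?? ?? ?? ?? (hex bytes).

[0] 0x01->0x08 len=3 : 96 67 1c
[1] 0x0e->0x00 len=7 : 9e 41 92 13 3b 75 d5
[2] 0x0a->0x10 len=2 : 1c 22
query mem[0x05]=0x75, mem[0x00]=0x9e, mem[0x10]=0x1c, mem[0x07]=0x53

MEM[0x05,0x00,0x10,0x07] = 75 9e 1c 53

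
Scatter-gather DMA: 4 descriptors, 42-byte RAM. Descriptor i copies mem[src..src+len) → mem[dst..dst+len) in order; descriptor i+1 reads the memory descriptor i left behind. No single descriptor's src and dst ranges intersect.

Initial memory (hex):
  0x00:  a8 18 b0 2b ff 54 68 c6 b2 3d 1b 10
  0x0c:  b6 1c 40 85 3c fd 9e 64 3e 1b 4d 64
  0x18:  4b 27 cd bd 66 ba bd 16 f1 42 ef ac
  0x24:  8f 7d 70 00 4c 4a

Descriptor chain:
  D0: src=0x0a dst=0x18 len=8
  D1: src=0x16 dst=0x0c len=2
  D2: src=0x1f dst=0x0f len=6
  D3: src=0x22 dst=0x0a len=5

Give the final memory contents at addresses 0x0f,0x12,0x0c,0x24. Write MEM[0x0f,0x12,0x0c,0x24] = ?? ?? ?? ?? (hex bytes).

#0 dst[0x18+8] := {0x1b,0x10,0xb6,0x1c,0x40,0x85,0x3c,0xfd}
#1 dst[0x0c+2] := {0x4d,0x64}
#2 dst[0x0f+6] := {0xfd,0xf1,0x42,0xef,0xac,0x8f}
#3 dst[0x0a+5] := {0xef,0xac,0x8f,0x7d,0x70}
query mem[0x0f]=0xfd, mem[0x12]=0xef, mem[0x0c]=0x8f, mem[0x24]=0x8f

MEM[0x0f,0x12,0x0c,0x24] = fd ef 8f 8f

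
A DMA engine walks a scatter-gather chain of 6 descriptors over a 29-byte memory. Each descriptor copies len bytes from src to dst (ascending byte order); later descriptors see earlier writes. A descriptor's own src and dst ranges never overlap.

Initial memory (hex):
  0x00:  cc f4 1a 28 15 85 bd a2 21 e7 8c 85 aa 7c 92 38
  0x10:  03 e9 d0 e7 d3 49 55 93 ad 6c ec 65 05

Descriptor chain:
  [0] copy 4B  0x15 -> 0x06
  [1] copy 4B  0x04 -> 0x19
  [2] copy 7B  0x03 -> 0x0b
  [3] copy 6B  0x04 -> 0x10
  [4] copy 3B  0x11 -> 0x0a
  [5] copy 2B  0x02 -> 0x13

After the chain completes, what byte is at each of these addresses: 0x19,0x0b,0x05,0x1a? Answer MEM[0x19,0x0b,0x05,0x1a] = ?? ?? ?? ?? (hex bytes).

MEM[0x19,0x0b,0x05,0x1a] = 15 49 85 85

  after D0: wrote 4B at 0x06 = 495593ad
  after D1: wrote 4B at 0x19 = 15854955
  after D2: wrote 7B at 0x0b = 281585495593ad
  after D3: wrote 6B at 0x10 = 1585495593ad
  after D4: wrote 3B at 0x0a = 854955
  after D5: wrote 2B at 0x13 = 1a28
query mem[0x19]=0x15, mem[0x0b]=0x49, mem[0x05]=0x85, mem[0x1a]=0x85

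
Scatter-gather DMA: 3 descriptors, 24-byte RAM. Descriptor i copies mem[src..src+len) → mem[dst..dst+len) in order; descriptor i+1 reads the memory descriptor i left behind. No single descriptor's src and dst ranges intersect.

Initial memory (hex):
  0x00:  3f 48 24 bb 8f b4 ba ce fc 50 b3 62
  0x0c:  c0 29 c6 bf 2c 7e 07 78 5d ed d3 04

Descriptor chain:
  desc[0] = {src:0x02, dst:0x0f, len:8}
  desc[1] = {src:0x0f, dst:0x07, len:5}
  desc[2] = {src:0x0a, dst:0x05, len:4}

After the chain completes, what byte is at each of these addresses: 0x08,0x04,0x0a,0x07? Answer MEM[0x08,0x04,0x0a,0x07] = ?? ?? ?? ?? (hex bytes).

[0] 0x02->0x0f len=8 : 24 bb 8f b4 ba ce fc 50
[1] 0x0f->0x07 len=5 : 24 bb 8f b4 ba
[2] 0x0a->0x05 len=4 : b4 ba c0 29
query mem[0x08]=0x29, mem[0x04]=0x8f, mem[0x0a]=0xb4, mem[0x07]=0xc0

MEM[0x08,0x04,0x0a,0x07] = 29 8f b4 c0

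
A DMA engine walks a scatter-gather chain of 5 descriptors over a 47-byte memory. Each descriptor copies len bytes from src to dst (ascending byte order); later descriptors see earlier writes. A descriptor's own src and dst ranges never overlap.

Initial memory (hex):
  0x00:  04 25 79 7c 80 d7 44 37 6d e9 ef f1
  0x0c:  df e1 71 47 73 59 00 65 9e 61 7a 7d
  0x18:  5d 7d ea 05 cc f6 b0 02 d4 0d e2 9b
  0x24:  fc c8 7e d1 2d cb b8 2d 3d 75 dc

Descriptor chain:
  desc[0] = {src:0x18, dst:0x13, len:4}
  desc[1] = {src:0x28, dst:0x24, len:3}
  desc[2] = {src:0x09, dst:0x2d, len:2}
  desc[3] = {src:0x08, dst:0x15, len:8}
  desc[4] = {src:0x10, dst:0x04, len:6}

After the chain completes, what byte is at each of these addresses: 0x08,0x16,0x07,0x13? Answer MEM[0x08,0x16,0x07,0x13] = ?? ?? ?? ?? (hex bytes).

MEM[0x08,0x16,0x07,0x13] = 7d e9 5d 5d

[0] 0x18->0x13 len=4 : 5d 7d ea 05
[1] 0x28->0x24 len=3 : 2d cb b8
[2] 0x09->0x2d len=2 : e9 ef
[3] 0x08->0x15 len=8 : 6d e9 ef f1 df e1 71 47
[4] 0x10->0x04 len=6 : 73 59 00 5d 7d 6d
query mem[0x08]=0x7d, mem[0x16]=0xe9, mem[0x07]=0x5d, mem[0x13]=0x5d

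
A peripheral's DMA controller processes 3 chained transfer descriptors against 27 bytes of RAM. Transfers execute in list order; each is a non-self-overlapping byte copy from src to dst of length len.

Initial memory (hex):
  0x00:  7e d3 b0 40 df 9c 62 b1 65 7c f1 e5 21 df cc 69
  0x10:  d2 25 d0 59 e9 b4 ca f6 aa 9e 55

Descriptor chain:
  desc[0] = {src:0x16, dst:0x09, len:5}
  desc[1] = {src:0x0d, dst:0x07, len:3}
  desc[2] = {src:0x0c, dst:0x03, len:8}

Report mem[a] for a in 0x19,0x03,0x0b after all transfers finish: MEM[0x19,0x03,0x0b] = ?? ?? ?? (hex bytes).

  after D0: wrote 5B at 0x09 = caf6aa9e55
  after D1: wrote 3B at 0x07 = 55cc69
  after D2: wrote 8B at 0x03 = 9e55cc69d225d059
query mem[0x19]=0x9e, mem[0x03]=0x9e, mem[0x0b]=0xaa

MEM[0x19,0x03,0x0b] = 9e 9e aa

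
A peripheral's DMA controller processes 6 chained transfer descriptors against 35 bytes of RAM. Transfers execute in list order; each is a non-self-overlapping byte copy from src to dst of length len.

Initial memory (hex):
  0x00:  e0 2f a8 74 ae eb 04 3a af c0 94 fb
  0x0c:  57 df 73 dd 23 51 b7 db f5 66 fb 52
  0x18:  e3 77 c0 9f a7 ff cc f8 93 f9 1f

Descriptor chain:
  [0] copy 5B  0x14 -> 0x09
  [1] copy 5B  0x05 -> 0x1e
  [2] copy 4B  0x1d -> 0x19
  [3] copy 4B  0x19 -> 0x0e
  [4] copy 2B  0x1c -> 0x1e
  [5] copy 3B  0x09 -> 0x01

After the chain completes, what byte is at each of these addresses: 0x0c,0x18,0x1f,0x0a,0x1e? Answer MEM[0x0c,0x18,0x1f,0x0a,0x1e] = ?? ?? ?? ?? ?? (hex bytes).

MEM[0x0c,0x18,0x1f,0x0a,0x1e] = 52 e3 ff 66 3a

#0 dst[0x09+5] := {0xf5,0x66,0xfb,0x52,0xe3}
#1 dst[0x1e+5] := {0xeb,0x04,0x3a,0xaf,0xf5}
#2 dst[0x19+4] := {0xff,0xeb,0x04,0x3a}
#3 dst[0x0e+4] := {0xff,0xeb,0x04,0x3a}
#4 dst[0x1e+2] := {0x3a,0xff}
#5 dst[0x01+3] := {0xf5,0x66,0xfb}
query mem[0x0c]=0x52, mem[0x18]=0xe3, mem[0x1f]=0xff, mem[0x0a]=0x66, mem[0x1e]=0x3a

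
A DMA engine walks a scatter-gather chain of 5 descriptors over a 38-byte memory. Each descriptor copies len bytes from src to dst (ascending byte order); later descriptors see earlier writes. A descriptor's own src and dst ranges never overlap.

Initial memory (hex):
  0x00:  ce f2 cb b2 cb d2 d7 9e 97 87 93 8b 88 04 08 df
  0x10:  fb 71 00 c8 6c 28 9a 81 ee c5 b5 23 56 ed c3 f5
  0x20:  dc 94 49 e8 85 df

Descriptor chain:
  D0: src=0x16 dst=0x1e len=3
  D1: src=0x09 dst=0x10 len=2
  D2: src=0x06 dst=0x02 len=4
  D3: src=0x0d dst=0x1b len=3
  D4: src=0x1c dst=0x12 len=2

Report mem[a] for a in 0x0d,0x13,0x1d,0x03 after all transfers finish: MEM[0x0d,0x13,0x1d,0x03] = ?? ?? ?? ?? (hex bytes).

#0 dst[0x1e+3] := {0x9a,0x81,0xee}
#1 dst[0x10+2] := {0x87,0x93}
#2 dst[0x02+4] := {0xd7,0x9e,0x97,0x87}
#3 dst[0x1b+3] := {0x04,0x08,0xdf}
#4 dst[0x12+2] := {0x08,0xdf}
query mem[0x0d]=0x04, mem[0x13]=0xdf, mem[0x1d]=0xdf, mem[0x03]=0x9e

MEM[0x0d,0x13,0x1d,0x03] = 04 df df 9e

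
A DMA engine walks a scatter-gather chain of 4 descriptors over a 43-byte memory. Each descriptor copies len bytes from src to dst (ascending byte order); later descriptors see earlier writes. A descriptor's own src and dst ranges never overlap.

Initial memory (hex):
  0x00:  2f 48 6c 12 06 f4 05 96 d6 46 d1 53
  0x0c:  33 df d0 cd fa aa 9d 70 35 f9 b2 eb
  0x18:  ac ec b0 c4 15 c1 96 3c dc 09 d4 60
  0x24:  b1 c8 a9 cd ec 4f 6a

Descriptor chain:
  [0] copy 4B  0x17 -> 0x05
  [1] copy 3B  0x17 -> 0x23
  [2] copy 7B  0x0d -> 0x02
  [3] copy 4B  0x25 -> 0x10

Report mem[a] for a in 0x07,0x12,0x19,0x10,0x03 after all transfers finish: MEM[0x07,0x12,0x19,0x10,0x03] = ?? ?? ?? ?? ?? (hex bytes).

MEM[0x07,0x12,0x19,0x10,0x03] = 9d cd ec ec d0

#0 dst[0x05+4] := {0xeb,0xac,0xec,0xb0}
#1 dst[0x23+3] := {0xeb,0xac,0xec}
#2 dst[0x02+7] := {0xdf,0xd0,0xcd,0xfa,0xaa,0x9d,0x70}
#3 dst[0x10+4] := {0xec,0xa9,0xcd,0xec}
query mem[0x07]=0x9d, mem[0x12]=0xcd, mem[0x19]=0xec, mem[0x10]=0xec, mem[0x03]=0xd0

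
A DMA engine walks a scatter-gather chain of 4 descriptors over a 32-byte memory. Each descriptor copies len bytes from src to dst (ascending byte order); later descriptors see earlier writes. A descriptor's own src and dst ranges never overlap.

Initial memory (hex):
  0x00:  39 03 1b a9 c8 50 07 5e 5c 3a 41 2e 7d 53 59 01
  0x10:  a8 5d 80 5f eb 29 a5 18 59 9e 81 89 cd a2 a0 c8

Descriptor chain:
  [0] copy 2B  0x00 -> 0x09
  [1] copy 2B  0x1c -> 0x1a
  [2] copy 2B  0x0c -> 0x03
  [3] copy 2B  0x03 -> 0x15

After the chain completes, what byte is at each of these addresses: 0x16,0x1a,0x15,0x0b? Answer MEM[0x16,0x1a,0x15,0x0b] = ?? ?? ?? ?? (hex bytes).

MEM[0x16,0x1a,0x15,0x0b] = 53 cd 7d 2e

D0: mem[0x09..0x0a] <- [39 03]
D1: mem[0x1a..0x1b] <- [cd a2]
D2: mem[0x03..0x04] <- [7d 53]
D3: mem[0x15..0x16] <- [7d 53]
query mem[0x16]=0x53, mem[0x1a]=0xcd, mem[0x15]=0x7d, mem[0x0b]=0x2e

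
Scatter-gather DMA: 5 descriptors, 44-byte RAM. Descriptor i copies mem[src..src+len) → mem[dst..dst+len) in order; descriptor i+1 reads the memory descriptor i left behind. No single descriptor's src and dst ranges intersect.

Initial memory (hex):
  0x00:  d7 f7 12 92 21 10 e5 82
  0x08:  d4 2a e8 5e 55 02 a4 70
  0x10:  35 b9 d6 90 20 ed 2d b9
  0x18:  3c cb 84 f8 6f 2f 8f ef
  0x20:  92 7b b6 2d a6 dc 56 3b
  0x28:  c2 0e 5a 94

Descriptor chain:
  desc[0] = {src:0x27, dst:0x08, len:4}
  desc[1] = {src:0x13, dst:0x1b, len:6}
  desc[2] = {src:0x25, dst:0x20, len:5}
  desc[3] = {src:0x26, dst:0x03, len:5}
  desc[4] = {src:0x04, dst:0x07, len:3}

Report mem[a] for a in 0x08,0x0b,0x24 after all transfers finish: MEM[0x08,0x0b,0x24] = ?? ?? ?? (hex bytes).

  after D0: wrote 4B at 0x08 = 3bc20e5a
  after D1: wrote 6B at 0x1b = 9020ed2db93c
  after D2: wrote 5B at 0x20 = dc563bc20e
  after D3: wrote 5B at 0x03 = 563bc20e5a
  after D4: wrote 3B at 0x07 = 3bc20e
query mem[0x08]=0xc2, mem[0x0b]=0x5a, mem[0x24]=0x0e

MEM[0x08,0x0b,0x24] = c2 5a 0e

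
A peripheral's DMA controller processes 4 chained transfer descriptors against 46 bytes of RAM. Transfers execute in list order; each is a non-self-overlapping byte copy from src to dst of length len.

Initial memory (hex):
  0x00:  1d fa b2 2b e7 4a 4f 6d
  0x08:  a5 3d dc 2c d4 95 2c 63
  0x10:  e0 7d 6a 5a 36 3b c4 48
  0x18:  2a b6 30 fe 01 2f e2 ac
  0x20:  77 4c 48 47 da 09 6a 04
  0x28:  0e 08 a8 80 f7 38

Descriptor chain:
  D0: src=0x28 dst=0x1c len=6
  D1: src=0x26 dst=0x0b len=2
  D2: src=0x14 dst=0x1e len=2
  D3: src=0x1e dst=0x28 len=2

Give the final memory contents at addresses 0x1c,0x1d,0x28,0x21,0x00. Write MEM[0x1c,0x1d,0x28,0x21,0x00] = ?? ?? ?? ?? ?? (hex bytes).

MEM[0x1c,0x1d,0x28,0x21,0x00] = 0e 08 36 38 1d

#0 dst[0x1c+6] := {0x0e,0x08,0xa8,0x80,0xf7,0x38}
#1 dst[0x0b+2] := {0x6a,0x04}
#2 dst[0x1e+2] := {0x36,0x3b}
#3 dst[0x28+2] := {0x36,0x3b}
query mem[0x1c]=0x0e, mem[0x1d]=0x08, mem[0x28]=0x36, mem[0x21]=0x38, mem[0x00]=0x1d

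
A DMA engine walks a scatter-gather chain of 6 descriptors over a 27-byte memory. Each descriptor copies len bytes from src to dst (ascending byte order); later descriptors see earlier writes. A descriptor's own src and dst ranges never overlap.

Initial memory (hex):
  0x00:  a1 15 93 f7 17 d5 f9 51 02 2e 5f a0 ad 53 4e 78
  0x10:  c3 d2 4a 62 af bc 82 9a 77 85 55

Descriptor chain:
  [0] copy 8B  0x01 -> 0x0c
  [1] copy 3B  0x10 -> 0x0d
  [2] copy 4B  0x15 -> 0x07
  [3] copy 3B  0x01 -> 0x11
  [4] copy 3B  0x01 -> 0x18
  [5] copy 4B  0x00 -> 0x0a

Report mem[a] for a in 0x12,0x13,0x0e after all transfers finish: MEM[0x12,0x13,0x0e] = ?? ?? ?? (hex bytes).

D0: mem[0x0c..0x13] <- [15 93 f7 17 d5 f9 51 02]
D1: mem[0x0d..0x0f] <- [d5 f9 51]
D2: mem[0x07..0x0a] <- [bc 82 9a 77]
D3: mem[0x11..0x13] <- [15 93 f7]
D4: mem[0x18..0x1a] <- [15 93 f7]
D5: mem[0x0a..0x0d] <- [a1 15 93 f7]
query mem[0x12]=0x93, mem[0x13]=0xf7, mem[0x0e]=0xf9

MEM[0x12,0x13,0x0e] = 93 f7 f9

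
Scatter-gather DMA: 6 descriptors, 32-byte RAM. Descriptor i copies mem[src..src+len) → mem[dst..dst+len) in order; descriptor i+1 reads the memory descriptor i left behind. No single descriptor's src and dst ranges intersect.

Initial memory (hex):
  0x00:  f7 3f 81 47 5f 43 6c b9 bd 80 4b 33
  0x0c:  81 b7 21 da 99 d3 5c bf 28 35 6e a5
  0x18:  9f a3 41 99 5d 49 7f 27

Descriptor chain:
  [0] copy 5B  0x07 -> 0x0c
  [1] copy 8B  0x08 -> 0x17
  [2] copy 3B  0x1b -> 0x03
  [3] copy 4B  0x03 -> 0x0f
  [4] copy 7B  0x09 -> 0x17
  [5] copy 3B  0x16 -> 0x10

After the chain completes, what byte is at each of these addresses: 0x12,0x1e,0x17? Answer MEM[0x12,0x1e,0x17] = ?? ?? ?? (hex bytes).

  after D0: wrote 5B at 0x0c = b9bd804b33
  after D1: wrote 8B at 0x17 = bd804b33b9bd804b
  after D2: wrote 3B at 0x03 = b9bd80
  after D3: wrote 4B at 0x0f = b9bd806c
  after D4: wrote 7B at 0x17 = 804b33b9bd80b9
  after D5: wrote 3B at 0x10 = 6e804b
query mem[0x12]=0x4b, mem[0x1e]=0x4b, mem[0x17]=0x80

MEM[0x12,0x1e,0x17] = 4b 4b 80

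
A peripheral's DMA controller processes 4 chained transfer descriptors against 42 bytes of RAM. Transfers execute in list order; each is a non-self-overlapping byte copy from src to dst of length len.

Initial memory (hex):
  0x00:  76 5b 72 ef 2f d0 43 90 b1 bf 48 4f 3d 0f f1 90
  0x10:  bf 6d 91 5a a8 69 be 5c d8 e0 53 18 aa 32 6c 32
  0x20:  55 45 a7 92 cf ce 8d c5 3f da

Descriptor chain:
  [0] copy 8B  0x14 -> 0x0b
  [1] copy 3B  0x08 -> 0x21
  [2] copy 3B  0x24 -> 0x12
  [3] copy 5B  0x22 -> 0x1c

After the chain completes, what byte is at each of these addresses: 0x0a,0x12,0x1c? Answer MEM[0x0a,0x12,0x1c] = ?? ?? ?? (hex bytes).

D0: mem[0x0b..0x12] <- [a8 69 be 5c d8 e0 53 18]
D1: mem[0x21..0x23] <- [b1 bf 48]
D2: mem[0x12..0x14] <- [cf ce 8d]
D3: mem[0x1c..0x20] <- [bf 48 cf ce 8d]
query mem[0x0a]=0x48, mem[0x12]=0xcf, mem[0x1c]=0xbf

MEM[0x0a,0x12,0x1c] = 48 cf bf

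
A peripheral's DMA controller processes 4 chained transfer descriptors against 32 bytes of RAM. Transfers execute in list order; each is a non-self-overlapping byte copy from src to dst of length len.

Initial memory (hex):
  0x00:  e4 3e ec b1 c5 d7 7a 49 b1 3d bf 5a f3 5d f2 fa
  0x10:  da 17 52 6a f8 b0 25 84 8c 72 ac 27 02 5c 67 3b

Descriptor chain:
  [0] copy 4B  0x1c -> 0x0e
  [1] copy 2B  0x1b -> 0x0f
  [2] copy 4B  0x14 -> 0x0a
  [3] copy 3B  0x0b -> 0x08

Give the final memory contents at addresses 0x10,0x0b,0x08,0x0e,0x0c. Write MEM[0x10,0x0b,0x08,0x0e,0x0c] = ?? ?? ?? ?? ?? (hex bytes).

#0 dst[0x0e+4] := {0x02,0x5c,0x67,0x3b}
#1 dst[0x0f+2] := {0x27,0x02}
#2 dst[0x0a+4] := {0xf8,0xb0,0x25,0x84}
#3 dst[0x08+3] := {0xb0,0x25,0x84}
query mem[0x10]=0x02, mem[0x0b]=0xb0, mem[0x08]=0xb0, mem[0x0e]=0x02, mem[0x0c]=0x25

MEM[0x10,0x0b,0x08,0x0e,0x0c] = 02 b0 b0 02 25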